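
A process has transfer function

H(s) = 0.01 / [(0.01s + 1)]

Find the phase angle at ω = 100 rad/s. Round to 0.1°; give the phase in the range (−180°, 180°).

At ω = 100 rad/s:
pole (1 + j100·0.01) = 1 + j1 → |·| ≈ 1.4142, ∠ ≈ 45.00°
∠H = (0°) − (45.00°) = -45.00°

-45.0°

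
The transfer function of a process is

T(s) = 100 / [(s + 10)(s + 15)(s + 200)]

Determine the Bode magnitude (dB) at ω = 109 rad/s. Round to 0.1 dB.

At s = jω = j109:
pole (s+10): 10 + j109 → |·| = √(10²+109²) = √11981 ≈ 109.46, ∠ = arctan(109/10) ≈ 84.76°
pole (s+15): 15 + j109 → |·| = √(15²+109²) = √12106 ≈ 110.03, ∠ = arctan(109/15) ≈ 82.16°
pole (s+200): 200 + j109 → |·| = √(200²+109²) = √51881 ≈ 227.77, ∠ = arctan(109/200) ≈ 28.59°
|T| = 100 / 2.7432e+06 ≈ 3.6454e-05
Gain = 20 log₁₀(3.6454e-05) ≈ -88.77 dB

-88.8 dB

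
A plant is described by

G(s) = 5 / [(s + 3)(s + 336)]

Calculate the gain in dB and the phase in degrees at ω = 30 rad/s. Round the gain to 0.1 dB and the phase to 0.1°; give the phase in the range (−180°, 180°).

At s = jω = j30:
pole (s+3): 3 + j30 → |·| = √(3²+30²) = √909 ≈ 30.15, ∠ = arctan(30/3) ≈ 84.29°
pole (s+336): 336 + j30 → |·| = √(336²+30²) = √113796 ≈ 337.34, ∠ = arctan(30/336) ≈ 5.10°
|G| = 5 / 10171 ≈ 0.00049159
Gain = 20 log₁₀(0.00049159) ≈ -66.17 dB
∠G = 0.00° − 89.39° = -89.39°

-66.2 dB, -89.4°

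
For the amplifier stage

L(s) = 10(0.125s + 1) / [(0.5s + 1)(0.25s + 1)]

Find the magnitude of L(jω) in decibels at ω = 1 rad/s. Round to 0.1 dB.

18.8 dB

At ω = 1 rad/s:
zero (1 + j1·0.125) = 1 + j0.125 → |·| ≈ 1.0078, ∠ ≈ 7.13°
pole (1 + j1·0.5) = 1 + j0.5 → |·| ≈ 1.118, ∠ ≈ 26.57°
pole (1 + j1·0.25) = 1 + j0.25 → |·| ≈ 1.0308, ∠ ≈ 14.04°
|L| = 10 · 1.0078 / (1.118 · 1.0308) ≈ 8.745
Gain = 20 log₁₀(8.745) ≈ 18.84 dB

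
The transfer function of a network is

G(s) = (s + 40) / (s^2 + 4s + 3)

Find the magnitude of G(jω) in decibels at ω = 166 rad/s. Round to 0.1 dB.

-44.2 dB

Substitute s = j166:
Numerator: (j166) + 40 = 40 + j166
Denominator: (j166)^2 + 4(j166) + 3 = -27553 + j664
|N| = √(40² + 166²) ≈ 170.75, ∠N ≈ 76.45°
|D| = √(27553² + 664²) ≈ 27561, ∠D ≈ 178.62°
|G| = 170.75 / 27561 ≈ 0.0061953
Gain = 20 log₁₀(0.0061953) ≈ -44.16 dB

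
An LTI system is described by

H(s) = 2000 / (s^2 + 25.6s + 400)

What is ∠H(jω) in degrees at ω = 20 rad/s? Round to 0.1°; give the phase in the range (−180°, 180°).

At s = jω = j20:
quadratic: (j20)² + 25.6·j20 + 400 = 0 + j512 → |·| ≈ 512, ∠ ≈ 90.00°
∠H = 0.00° − 90.00° = -90.00°

-90.0°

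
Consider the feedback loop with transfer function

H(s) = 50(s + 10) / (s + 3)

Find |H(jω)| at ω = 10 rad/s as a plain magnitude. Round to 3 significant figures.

At s = jω = j10:
zero (s+10): 10 + j10 → |·| = √(10²+10²) = √200 ≈ 14.142, ∠ = arctan(10/10) ≈ 45.00°
pole (s+3): 3 + j10 → |·| = √(3²+10²) = √109 ≈ 10.44, ∠ = arctan(10/3) ≈ 73.30°
|H| = 50 · 14.142 / 10.44 ≈ 67.73

67.7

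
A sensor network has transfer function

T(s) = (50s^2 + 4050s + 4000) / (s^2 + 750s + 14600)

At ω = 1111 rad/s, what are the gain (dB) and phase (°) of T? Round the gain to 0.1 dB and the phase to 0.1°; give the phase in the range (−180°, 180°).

Substitute s = j1111:
Numerator: 50(j1111)^2 + 4050(j1111) + 4000 = -61712050 + j4499550
Denominator: (j1111)^2 + 750(j1111) + 14600 = -1219721 + j833250
|N| = √(61712050² + 4499550²) ≈ 6.1876e+07, ∠N ≈ 175.83°
|D| = √(1219721² + 833250²) ≈ 1.4772e+06, ∠D ≈ 145.66°
|T| = 6.1876e+07 / 1.4772e+06 ≈ 41.887
Gain = 20 log₁₀(41.887) ≈ 32.44 dB
∠T = 175.83° − 145.66° = 30.17°

32.4 dB, 30.2°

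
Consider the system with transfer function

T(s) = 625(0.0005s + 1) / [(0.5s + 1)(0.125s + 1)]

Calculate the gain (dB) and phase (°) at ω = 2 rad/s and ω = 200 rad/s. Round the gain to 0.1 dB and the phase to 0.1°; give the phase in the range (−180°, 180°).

At ω = 2 rad/s:
zero (1 + j2·0.0005) = 1 + j0.001 → |·| ≈ 1, ∠ ≈ 0.06°
pole (1 + j2·0.5) = 1 + j1 → |·| ≈ 1.4142, ∠ ≈ 45.00°
pole (1 + j2·0.125) = 1 + j0.25 → |·| ≈ 1.0308, ∠ ≈ 14.04°
|T| = 625 · 1 / (1.4142 · 1.0308) ≈ 428.74
Gain = 20 log₁₀(428.74) ≈ 52.64 dB
∠T = (0.06°) − (45.00° + 14.04°) = -58.98°

At ω = 200 rad/s:
zero (1 + j200·0.0005) = 1 + j0.1 → |·| ≈ 1.005, ∠ ≈ 5.71°
pole (1 + j200·0.5) = 1 + j100 → |·| ≈ 100, ∠ ≈ 89.43°
pole (1 + j200·0.125) = 1 + j25 → |·| ≈ 25.02, ∠ ≈ 87.71°
|T| = 625 · 1.005 / (100 · 25.02) ≈ 0.25105
Gain = 20 log₁₀(0.25105) ≈ -12.00 dB
∠T = (5.71°) − (89.43° + 87.71°) = -171.43°

ω = 2: 52.6 dB, -59.0°; ω = 200: -12.0 dB, -171.4°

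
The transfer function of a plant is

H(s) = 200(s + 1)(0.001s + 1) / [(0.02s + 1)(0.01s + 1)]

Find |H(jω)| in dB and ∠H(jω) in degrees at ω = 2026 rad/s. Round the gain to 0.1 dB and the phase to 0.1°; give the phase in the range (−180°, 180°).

60.9 dB, -22.1°

At ω = 2026 rad/s:
zero (1 + j2026·1) = 1 + j2026 → |·| ≈ 2026, ∠ ≈ 89.97°
zero (1 + j2026·0.001) = 1 + j2.026 → |·| ≈ 2.2594, ∠ ≈ 63.73°
pole (1 + j2026·0.02) = 1 + j40.52 → |·| ≈ 40.532, ∠ ≈ 88.59°
pole (1 + j2026·0.01) = 1 + j20.26 → |·| ≈ 20.285, ∠ ≈ 87.17°
|H| = 200 · 2026 · 2.2594 / (40.532 · 20.285) ≈ 1113.5
Gain = 20 log₁₀(1113.5) ≈ 60.93 dB
∠H = (89.97° + 63.73°) − (88.59° + 87.17°) = -22.06°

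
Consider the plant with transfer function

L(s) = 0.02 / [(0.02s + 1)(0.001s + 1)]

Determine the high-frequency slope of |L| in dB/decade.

-40 dB/decade

Each pole contributes −20 dB/decade at high frequency; each zero contributes +20 dB/decade.
Net: 0 zero(s) − 2 pole(s) → -40 dB/decade.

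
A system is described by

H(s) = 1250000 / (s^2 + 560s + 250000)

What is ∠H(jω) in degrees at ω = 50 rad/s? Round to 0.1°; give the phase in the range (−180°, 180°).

-6.5°

At s = jω = j50:
quadratic: (j50)² + 560·j50 + 250000 = 247500 + j28000 → |·| ≈ 2.4908e+05, ∠ ≈ 6.45°
∠H = 0.00° − 6.45° = -6.45°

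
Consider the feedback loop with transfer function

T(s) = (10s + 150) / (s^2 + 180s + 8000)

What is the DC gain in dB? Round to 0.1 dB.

T(0) = 150 / 8000 = 0.01875
20 log₁₀(0.01875) ≈ -34.54 dB

-34.5 dB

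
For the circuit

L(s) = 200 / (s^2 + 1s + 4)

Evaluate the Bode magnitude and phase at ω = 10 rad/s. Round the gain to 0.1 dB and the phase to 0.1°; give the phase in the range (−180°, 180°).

6.3 dB, -174.1°

At s = jω = j10:
quadratic: (j10)² + 1·j10 + 4 = -96 + j10 → |·| ≈ 96.519, ∠ ≈ 174.05°
|L| = 200 / 96.519 ≈ 2.0721
Gain = 20 log₁₀(2.0721) ≈ 6.33 dB
∠L = 0.00° − 174.05° = -174.05°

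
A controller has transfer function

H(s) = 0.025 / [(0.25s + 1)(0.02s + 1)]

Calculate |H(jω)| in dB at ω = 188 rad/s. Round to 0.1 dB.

At ω = 188 rad/s:
pole (1 + j188·0.25) = 1 + j47 → |·| ≈ 47.011, ∠ ≈ 88.78°
pole (1 + j188·0.02) = 1 + j3.76 → |·| ≈ 3.8907, ∠ ≈ 75.11°
|H| = 0.025 · 1 / (47.011 · 3.8907) ≈ 0.00013668
Gain = 20 log₁₀(0.00013668) ≈ -77.29 dB

-77.3 dB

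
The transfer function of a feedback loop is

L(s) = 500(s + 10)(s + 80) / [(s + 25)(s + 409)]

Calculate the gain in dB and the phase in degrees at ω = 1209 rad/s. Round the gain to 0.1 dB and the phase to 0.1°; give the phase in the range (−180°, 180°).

53.5 dB, 15.6°

At s = jω = j1209:
zero (s+10): 10 + j1209 → |·| = √(10²+1209²) = √1461781 ≈ 1209, ∠ = arctan(1209/10) ≈ 89.53°
zero (s+80): 80 + j1209 → |·| = √(80²+1209²) = √1468081 ≈ 1211.6, ∠ = arctan(1209/80) ≈ 86.21°
pole (s+25): 25 + j1209 → |·| = √(25²+1209²) = √1462306 ≈ 1209.3, ∠ = arctan(1209/25) ≈ 88.82°
pole (s+409): 409 + j1209 → |·| = √(409²+1209²) = √1628962 ≈ 1276.3, ∠ = arctan(1209/409) ≈ 71.31°
|L| = 500 · 1.4648e+06 / 1.5434e+06 ≈ 474.54
Gain = 20 log₁₀(474.54) ≈ 53.53 dB
∠L = 175.74° − 160.13° = 15.61°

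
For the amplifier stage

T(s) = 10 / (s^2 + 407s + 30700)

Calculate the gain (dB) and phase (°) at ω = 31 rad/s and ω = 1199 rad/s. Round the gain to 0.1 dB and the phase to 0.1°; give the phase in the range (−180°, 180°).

ω = 31: -70.2 dB, -23.0°; ω = 1199: -103.5 dB, -160.9°

Substitute s = j31:
Numerator: 10 = 10 + j0
Denominator: (j31)^2 + 407(j31) + 30700 = 29739 + j12617
|N| = √(10² + 0²) ≈ 10, ∠N ≈ 0.00°
|D| = √(29739² + 12617²) ≈ 32305, ∠D ≈ 22.99°
|T| = 10 / 32305 ≈ 0.00030955
Gain = 20 log₁₀(0.00030955) ≈ -70.19 dB
∠T = 0.00° − 22.99° = -22.99°

Substitute s = j1199:
Numerator: 10 = 10 + j0
Denominator: (j1199)^2 + 407(j1199) + 30700 = -1406901 + j487993
|N| = √(10² + 0²) ≈ 10, ∠N ≈ 0.00°
|D| = √(1406901² + 487993²) ≈ 1.4891e+06, ∠D ≈ 160.87°
|T| = 10 / 1.4891e+06 ≈ 6.7155e-06
Gain = 20 log₁₀(6.7155e-06) ≈ -103.46 dB
∠T = 0.00° − 160.87° = -160.87°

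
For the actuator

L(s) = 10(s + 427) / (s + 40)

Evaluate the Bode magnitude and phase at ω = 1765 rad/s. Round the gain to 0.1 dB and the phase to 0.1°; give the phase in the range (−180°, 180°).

At s = jω = j1765:
zero (s+427): 427 + j1765 → |·| = √(427²+1765²) = √3297554 ≈ 1815.9, ∠ = arctan(1765/427) ≈ 76.40°
pole (s+40): 40 + j1765 → |·| = √(40²+1765²) = √3116825 ≈ 1765.5, ∠ = arctan(1765/40) ≈ 88.70°
|L| = 10 · 1815.9 / 1765.5 ≈ 10.285
Gain = 20 log₁₀(10.285) ≈ 20.24 dB
∠L = 76.40° − 88.70° = -12.30°

20.2 dB, -12.3°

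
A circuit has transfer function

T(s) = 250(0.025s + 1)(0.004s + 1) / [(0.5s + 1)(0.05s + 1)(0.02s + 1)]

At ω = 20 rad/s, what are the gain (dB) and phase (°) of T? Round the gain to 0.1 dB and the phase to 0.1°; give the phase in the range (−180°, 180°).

At ω = 20 rad/s:
zero (1 + j20·0.025) = 1 + j0.5 → |·| ≈ 1.118, ∠ ≈ 26.57°
zero (1 + j20·0.004) = 1 + j0.08 → |·| ≈ 1.0032, ∠ ≈ 4.57°
pole (1 + j20·0.5) = 1 + j10 → |·| ≈ 10.05, ∠ ≈ 84.29°
pole (1 + j20·0.05) = 1 + j1 → |·| ≈ 1.4142, ∠ ≈ 45.00°
pole (1 + j20·0.02) = 1 + j0.4 → |·| ≈ 1.077, ∠ ≈ 21.80°
|T| = 250 · 1.118 · 1.0032 / (10.05 · 1.4142 · 1.077) ≈ 18.318
Gain = 20 log₁₀(18.318) ≈ 25.26 dB
∠T = (26.57° + 4.57°) − (84.29° + 45.00° + 21.80°) = -119.95°

25.3 dB, -120.0°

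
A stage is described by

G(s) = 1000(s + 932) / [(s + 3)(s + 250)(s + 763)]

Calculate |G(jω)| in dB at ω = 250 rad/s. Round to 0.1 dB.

-37.3 dB

At s = jω = j250:
zero (s+932): 932 + j250 → |·| = √(932²+250²) = √931124 ≈ 964.95, ∠ = arctan(250/932) ≈ 15.02°
pole (s+3): 3 + j250 → |·| = √(3²+250²) = √62509 ≈ 250.02, ∠ = arctan(250/3) ≈ 89.31°
pole (s+250): 250 + j250 → |·| = √(250²+250²) = √125000 ≈ 353.55, ∠ = arctan(250/250) ≈ 45.00°
pole (s+763): 763 + j250 → |·| = √(763²+250²) = √644669 ≈ 802.91, ∠ = arctan(250/763) ≈ 18.14°
|G| = 1000 · 964.95 / 7.0973e+07 ≈ 0.013596
Gain = 20 log₁₀(0.013596) ≈ -37.33 dB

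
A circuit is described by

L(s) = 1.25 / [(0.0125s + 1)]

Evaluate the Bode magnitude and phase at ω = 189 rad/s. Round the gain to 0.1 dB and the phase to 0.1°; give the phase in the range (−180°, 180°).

-6.2 dB, -67.1°

At ω = 189 rad/s:
pole (1 + j189·0.0125) = 1 + j2.3625 → |·| ≈ 2.5654, ∠ ≈ 67.06°
|L| = 1.25 · 1 / (2.5654) ≈ 0.48725
Gain = 20 log₁₀(0.48725) ≈ -6.24 dB
∠L = (0°) − (67.06°) = -67.06°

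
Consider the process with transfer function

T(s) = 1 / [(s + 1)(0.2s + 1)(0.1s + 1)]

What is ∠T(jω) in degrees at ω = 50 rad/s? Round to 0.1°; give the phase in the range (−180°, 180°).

108.2°

At ω = 50 rad/s:
pole (1 + j50·1) = 1 + j50 → |·| ≈ 50.01, ∠ ≈ 88.85°
pole (1 + j50·0.2) = 1 + j10 → |·| ≈ 10.05, ∠ ≈ 84.29°
pole (1 + j50·0.1) = 1 + j5 → |·| ≈ 5.099, ∠ ≈ 78.69°
∠T = (0°) − (88.85° + 84.29° + 78.69°) = -251.83° ≡ 108.17° (principal value)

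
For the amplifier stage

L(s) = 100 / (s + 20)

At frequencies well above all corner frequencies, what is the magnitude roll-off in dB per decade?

-20 dB/decade

Each pole contributes −20 dB/decade at high frequency; each zero contributes +20 dB/decade.
Net: 0 zero(s) − 1 pole(s) → -20 dB/decade.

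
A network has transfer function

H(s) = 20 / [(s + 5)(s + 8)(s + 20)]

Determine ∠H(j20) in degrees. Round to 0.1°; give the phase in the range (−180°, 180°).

170.8°

At s = jω = j20:
pole (s+5): 5 + j20 → |·| = √(5²+20²) = √425 ≈ 20.616, ∠ = arctan(20/5) ≈ 75.96°
pole (s+8): 8 + j20 → |·| = √(8²+20²) = √464 ≈ 21.541, ∠ = arctan(20/8) ≈ 68.20°
pole (s+20): 20 + j20 → |·| = √(20²+20²) = √800 ≈ 28.284, ∠ = arctan(20/20) ≈ 45.00°
∠H = 0.00° − 189.16° = -189.16° ≡ 170.84° (principal value)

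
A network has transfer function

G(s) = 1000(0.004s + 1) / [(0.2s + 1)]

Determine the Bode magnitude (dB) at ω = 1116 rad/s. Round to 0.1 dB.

26.2 dB

At ω = 1116 rad/s:
zero (1 + j1116·0.004) = 1 + j4.464 → |·| ≈ 4.5746, ∠ ≈ 77.37°
pole (1 + j1116·0.2) = 1 + j223.2 → |·| ≈ 223.2, ∠ ≈ 89.74°
|G| = 1000 · 4.5746 / (223.2) ≈ 20.496
Gain = 20 log₁₀(20.496) ≈ 26.23 dB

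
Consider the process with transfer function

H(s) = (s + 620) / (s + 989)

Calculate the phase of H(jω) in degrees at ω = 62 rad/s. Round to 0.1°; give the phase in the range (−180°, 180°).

2.1°

At s = jω = j62:
zero (s+620): 620 + j62 → |·| = √(620²+62²) = √388244 ≈ 623.09, ∠ = arctan(62/620) ≈ 5.71°
pole (s+989): 989 + j62 → |·| = √(989²+62²) = √981965 ≈ 990.94, ∠ = arctan(62/989) ≈ 3.59°
∠H = 5.71° − 3.59° = 2.12°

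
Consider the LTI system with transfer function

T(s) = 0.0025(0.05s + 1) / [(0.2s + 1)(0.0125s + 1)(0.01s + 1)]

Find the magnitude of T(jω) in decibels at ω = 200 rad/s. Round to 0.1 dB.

At ω = 200 rad/s:
zero (1 + j200·0.05) = 1 + j10 → |·| ≈ 10.05, ∠ ≈ 84.29°
pole (1 + j200·0.2) = 1 + j40 → |·| ≈ 40.012, ∠ ≈ 88.57°
pole (1 + j200·0.0125) = 1 + j2.5 → |·| ≈ 2.6926, ∠ ≈ 68.20°
pole (1 + j200·0.01) = 1 + j2 → |·| ≈ 2.2361, ∠ ≈ 63.43°
|T| = 0.0025 · 10.05 / (40.012 · 2.6926 · 2.2361) ≈ 0.00010429
Gain = 20 log₁₀(0.00010429) ≈ -79.64 dB

-79.6 dB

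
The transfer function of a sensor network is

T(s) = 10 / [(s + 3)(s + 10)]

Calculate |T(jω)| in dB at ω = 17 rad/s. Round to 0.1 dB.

At s = jω = j17:
pole (s+3): 3 + j17 → |·| = √(3²+17²) = √298 ≈ 17.263, ∠ = arctan(17/3) ≈ 79.99°
pole (s+10): 10 + j17 → |·| = √(10²+17²) = √389 ≈ 19.723, ∠ = arctan(17/10) ≈ 59.53°
|T| = 10 / 340.48 ≈ 0.02937
Gain = 20 log₁₀(0.02937) ≈ -30.64 dB

-30.6 dB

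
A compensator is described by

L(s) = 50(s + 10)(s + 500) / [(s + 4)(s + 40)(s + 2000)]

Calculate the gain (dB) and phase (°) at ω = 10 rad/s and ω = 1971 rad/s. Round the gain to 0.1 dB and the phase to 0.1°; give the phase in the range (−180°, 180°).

ω = 10: -8.0 dB, -36.4°; ω = 1971: -34.7 dB, -57.8°

At s = jω = j10:
zero (s+10): 10 + j10 → |·| = √(10²+10²) = √200 ≈ 14.142, ∠ = arctan(10/10) ≈ 45.00°
zero (s+500): 500 + j10 → |·| = √(500²+10²) = √250100 ≈ 500.1, ∠ = arctan(10/500) ≈ 1.15°
pole (s+4): 4 + j10 → |·| = √(4²+10²) = √116 ≈ 10.77, ∠ = arctan(10/4) ≈ 68.20°
pole (s+40): 40 + j10 → |·| = √(40²+10²) = √1700 ≈ 41.231, ∠ = arctan(10/40) ≈ 14.04°
pole (s+2000): 2000 + j10 → |·| = √(2000²+10²) = √4000100 ≈ 2000, ∠ = arctan(10/2000) ≈ 0.29°
|L| = 50 · 7072.4 / 8.8812e+05 ≈ 0.39817
Gain = 20 log₁₀(0.39817) ≈ -8.00 dB
∠L = 46.15° − 82.53° = -36.38°

At s = jω = j1971:
zero (s+10): 10 + j1971 → |·| = √(10²+1971²) = √3884941 ≈ 1971, ∠ = arctan(1971/10) ≈ 89.71°
zero (s+500): 500 + j1971 → |·| = √(500²+1971²) = √4134841 ≈ 2033.4, ∠ = arctan(1971/500) ≈ 75.77°
pole (s+4): 4 + j1971 → |·| = √(4²+1971²) = √3884857 ≈ 1971, ∠ = arctan(1971/4) ≈ 89.88°
pole (s+40): 40 + j1971 → |·| = √(40²+1971²) = √3886441 ≈ 1971.4, ∠ = arctan(1971/40) ≈ 88.84°
pole (s+2000): 2000 + j1971 → |·| = √(2000²+1971²) = √7884841 ≈ 2808, ∠ = arctan(1971/2000) ≈ 44.58°
|L| = 50 · 4.0078e+06 / 1.0911e+10 ≈ 0.018366
Gain = 20 log₁₀(0.018366) ≈ -34.72 dB
∠L = 165.48° − 223.30° = -57.82°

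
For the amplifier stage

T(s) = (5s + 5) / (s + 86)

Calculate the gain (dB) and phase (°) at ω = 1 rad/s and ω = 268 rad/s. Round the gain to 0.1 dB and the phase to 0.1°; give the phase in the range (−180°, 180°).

Substitute s = j1:
Numerator: 5(j1) + 5 = 5 + j5
Denominator: (j1) + 86 = 86 + j1
|N| = √(5² + 5²) ≈ 7.0711, ∠N ≈ 45.00°
|D| = √(86² + 1²) ≈ 86.006, ∠D ≈ 0.67°
|T| = 7.0711 / 86.006 ≈ 0.082216
Gain = 20 log₁₀(0.082216) ≈ -21.70 dB
∠T = 45.00° − 0.67° = 44.33°

Substitute s = j268:
Numerator: 5(j268) + 5 = 5 + j1340
Denominator: (j268) + 86 = 86 + j268
|N| = √(5² + 1340²) ≈ 1340, ∠N ≈ 89.79°
|D| = √(86² + 268²) ≈ 281.46, ∠D ≈ 72.21°
|T| = 1340 / 281.46 ≈ 4.7609
Gain = 20 log₁₀(4.7609) ≈ 13.55 dB
∠T = 89.79° − 72.21° = 17.58°

ω = 1: -21.7 dB, 44.3°; ω = 268: 13.6 dB, 17.6°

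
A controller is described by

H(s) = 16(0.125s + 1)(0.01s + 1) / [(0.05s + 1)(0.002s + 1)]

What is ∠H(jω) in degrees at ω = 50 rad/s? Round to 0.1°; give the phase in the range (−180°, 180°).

At ω = 50 rad/s:
zero (1 + j50·0.125) = 1 + j6.25 → |·| ≈ 6.3295, ∠ ≈ 80.91°
zero (1 + j50·0.01) = 1 + j0.5 → |·| ≈ 1.118, ∠ ≈ 26.57°
pole (1 + j50·0.05) = 1 + j2.5 → |·| ≈ 2.6926, ∠ ≈ 68.20°
pole (1 + j50·0.002) = 1 + j0.1 → |·| ≈ 1.005, ∠ ≈ 5.71°
∠H = (80.91° + 26.57°) − (68.20° + 5.71°) = 33.57°

33.6°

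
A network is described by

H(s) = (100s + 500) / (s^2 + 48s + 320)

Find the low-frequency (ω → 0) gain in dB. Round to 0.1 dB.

3.9 dB

H(0) = 500 / 320 = 1.5625
20 log₁₀(1.5625) ≈ 3.88 dB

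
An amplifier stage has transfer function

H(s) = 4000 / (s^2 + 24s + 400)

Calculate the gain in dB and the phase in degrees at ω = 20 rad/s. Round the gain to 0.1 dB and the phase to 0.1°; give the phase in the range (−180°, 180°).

18.4 dB, -90.0°

At s = jω = j20:
quadratic: (j20)² + 24·j20 + 400 = 0 + j480 → |·| ≈ 480, ∠ ≈ 90.00°
|H| = 4000 / 480 ≈ 8.3333
Gain = 20 log₁₀(8.3333) ≈ 18.42 dB
∠H = 0.00° − 90.00° = -90.00°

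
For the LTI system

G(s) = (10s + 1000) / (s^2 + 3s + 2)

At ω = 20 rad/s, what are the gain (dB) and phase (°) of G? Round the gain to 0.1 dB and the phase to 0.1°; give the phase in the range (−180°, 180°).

8.1 dB, -160.1°

Substitute s = j20:
Numerator: 10(j20) + 1000 = 1000 + j200
Denominator: (j20)^2 + 3(j20) + 2 = -398 + j60
|N| = √(1000² + 200²) ≈ 1019.8, ∠N ≈ 11.31°
|D| = √(398² + 60²) ≈ 402.5, ∠D ≈ 171.43°
|G| = 1019.8 / 402.5 ≈ 2.5337
Gain = 20 log₁₀(2.5337) ≈ 8.08 dB
∠G = 11.31° − 171.43° = -160.12°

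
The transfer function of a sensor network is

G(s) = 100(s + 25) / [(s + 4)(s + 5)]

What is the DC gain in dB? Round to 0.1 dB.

41.9 dB

G(0) = 100·25 / (4·5) = 125
20 log₁₀(125) ≈ 41.94 dB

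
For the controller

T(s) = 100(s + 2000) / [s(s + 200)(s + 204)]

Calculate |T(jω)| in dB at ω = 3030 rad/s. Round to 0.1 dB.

-97.7 dB

At s = jω = j3030:
zero (s+2000): 2000 + j3030 → |·| = √(2000²+3030²) = √13180900 ≈ 3630.6, ∠ = arctan(3030/2000) ≈ 56.57°
pole (s+200): 200 + j3030 → |·| = √(200²+3030²) = √9220900 ≈ 3036.6, ∠ = arctan(3030/200) ≈ 86.22°
pole (s+204): 204 + j3030 → |·| = √(204²+3030²) = √9222516 ≈ 3036.9, ∠ = arctan(3030/204) ≈ 86.15°
pole at origin: |s| = 3030, ∠ = 90.00° (in denominator)
|T| = 100 · 3630.6 / 2.7942e+10 ≈ 1.2993e-05
Gain = 20 log₁₀(1.2993e-05) ≈ -97.73 dB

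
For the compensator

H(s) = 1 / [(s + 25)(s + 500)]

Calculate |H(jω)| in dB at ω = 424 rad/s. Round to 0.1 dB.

At s = jω = j424:
pole (s+25): 25 + j424 → |·| = √(25²+424²) = √180401 ≈ 424.74, ∠ = arctan(424/25) ≈ 86.63°
pole (s+500): 500 + j424 → |·| = √(500²+424²) = √429776 ≈ 655.57, ∠ = arctan(424/500) ≈ 40.30°
|H| = 1 / 2.7845e+05 ≈ 3.5913e-06
Gain = 20 log₁₀(3.5913e-06) ≈ -108.89 dB

-108.9 dB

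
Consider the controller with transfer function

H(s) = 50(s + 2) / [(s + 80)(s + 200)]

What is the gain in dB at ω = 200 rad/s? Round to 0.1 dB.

-15.7 dB

At s = jω = j200:
zero (s+2): 2 + j200 → |·| = √(2²+200²) = √40004 ≈ 200.01, ∠ = arctan(200/2) ≈ 89.43°
pole (s+80): 80 + j200 → |·| = √(80²+200²) = √46400 ≈ 215.41, ∠ = arctan(200/80) ≈ 68.20°
pole (s+200): 200 + j200 → |·| = √(200²+200²) = √80000 ≈ 282.84, ∠ = arctan(200/200) ≈ 45.00°
|H| = 50 · 200.01 / 60927 ≈ 0.16414
Gain = 20 log₁₀(0.16414) ≈ -15.70 dB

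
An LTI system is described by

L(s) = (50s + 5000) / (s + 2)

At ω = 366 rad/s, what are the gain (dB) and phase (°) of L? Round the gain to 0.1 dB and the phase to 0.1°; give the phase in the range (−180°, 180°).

Substitute s = j366:
Numerator: 50(j366) + 5000 = 5000 + j18300
Denominator: (j366) + 2 = 2 + j366
|N| = √(5000² + 18300²) ≈ 18971, ∠N ≈ 74.72°
|D| = √(2² + 366²) ≈ 366.01, ∠D ≈ 89.69°
|L| = 18971 / 366.01 ≈ 51.832
Gain = 20 log₁₀(51.832) ≈ 34.29 dB
∠L = 74.72° − 89.69° = -14.97°

34.3 dB, -15.0°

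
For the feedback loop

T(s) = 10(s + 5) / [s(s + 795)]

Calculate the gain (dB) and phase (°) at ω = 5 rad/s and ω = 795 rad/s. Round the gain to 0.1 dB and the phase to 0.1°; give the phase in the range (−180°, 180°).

ω = 5: -35.0 dB, -45.4°; ω = 795: -41.0 dB, -45.4°

At s = jω = j5:
zero (s+5): 5 + j5 → |·| = √(5²+5²) = √50 ≈ 7.0711, ∠ = arctan(5/5) ≈ 45.00°
pole (s+795): 795 + j5 → |·| = √(795²+5²) = √632050 ≈ 795.02, ∠ = arctan(5/795) ≈ 0.36°
pole at origin: |s| = 5, ∠ = 90.00° (in denominator)
|T| = 10 · 7.0711 / 3975.1 ≈ 0.017788
Gain = 20 log₁₀(0.017788) ≈ -35.00 dB
∠T = 45.00° − 90.36° = -45.36°

At s = jω = j795:
zero (s+5): 5 + j795 → |·| = √(5²+795²) = √632050 ≈ 795.02, ∠ = arctan(795/5) ≈ 89.64°
pole (s+795): 795 + j795 → |·| = √(795²+795²) = √1264050 ≈ 1124.3, ∠ = arctan(795/795) ≈ 45.00°
pole at origin: |s| = 795, ∠ = 90.00° (in denominator)
|T| = 10 · 795.02 / 8.9382e+05 ≈ 0.0088946
Gain = 20 log₁₀(0.0088946) ≈ -41.02 dB
∠T = 89.64° − 135.00° = -45.36°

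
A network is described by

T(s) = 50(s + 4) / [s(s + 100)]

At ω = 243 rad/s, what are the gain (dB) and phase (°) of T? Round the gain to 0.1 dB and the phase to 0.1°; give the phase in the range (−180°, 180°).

At s = jω = j243:
zero (s+4): 4 + j243 → |·| = √(4²+243²) = √59065 ≈ 243.03, ∠ = arctan(243/4) ≈ 89.06°
pole (s+100): 100 + j243 → |·| = √(100²+243²) = √69049 ≈ 262.77, ∠ = arctan(243/100) ≈ 67.63°
pole at origin: |s| = 243, ∠ = 90.00° (in denominator)
|T| = 50 · 243.03 / 63853 ≈ 0.1903
Gain = 20 log₁₀(0.1903) ≈ -14.41 dB
∠T = 89.06° − 157.63° = -68.57°

-14.4 dB, -68.6°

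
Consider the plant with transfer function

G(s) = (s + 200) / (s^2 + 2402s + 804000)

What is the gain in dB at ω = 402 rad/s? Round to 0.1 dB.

-68.2 dB

Substitute s = j402:
Numerator: (j402) + 200 = 200 + j402
Denominator: (j402)^2 + 2402(j402) + 804000 = 642396 + j965604
|N| = √(200² + 402²) ≈ 449, ∠N ≈ 63.55°
|D| = √(642396² + 965604²) ≈ 1.1598e+06, ∠D ≈ 56.37°
|G| = 449 / 1.1598e+06 ≈ 0.00038714
Gain = 20 log₁₀(0.00038714) ≈ -68.24 dB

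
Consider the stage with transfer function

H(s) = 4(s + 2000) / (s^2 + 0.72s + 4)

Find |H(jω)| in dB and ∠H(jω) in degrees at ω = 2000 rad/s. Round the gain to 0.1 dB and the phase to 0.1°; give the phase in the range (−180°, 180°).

At s = jω = j2000:
zero (s+2000): 2000 + j2000 → |·| = √(2000²+2000²) = √8000000 ≈ 2828.4, ∠ = arctan(2000/2000) ≈ 45.00°
quadratic: (j2000)² + 0.72·j2000 + 4 = -3999996 + j1440 → |·| ≈ 4e+06, ∠ ≈ 179.98°
|H| = 4 · 2828.4 / 4e+06 ≈ 0.0028284
Gain = 20 log₁₀(0.0028284) ≈ -50.97 dB
∠H = 45.00° − 179.98° = -134.98°

-51.0 dB, -135.0°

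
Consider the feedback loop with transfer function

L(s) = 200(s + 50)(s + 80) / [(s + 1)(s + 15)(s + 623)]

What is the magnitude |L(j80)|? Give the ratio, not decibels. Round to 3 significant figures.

0.522

At s = jω = j80:
zero (s+50): 50 + j80 → |·| = √(50²+80²) = √8900 ≈ 94.34, ∠ = arctan(80/50) ≈ 57.99°
zero (s+80): 80 + j80 → |·| = √(80²+80²) = √12800 ≈ 113.14, ∠ = arctan(80/80) ≈ 45.00°
pole (s+1): 1 + j80 → |·| = √(1²+80²) = √6401 ≈ 80.006, ∠ = arctan(80/1) ≈ 89.28°
pole (s+15): 15 + j80 → |·| = √(15²+80²) = √6625 ≈ 81.394, ∠ = arctan(80/15) ≈ 79.38°
pole (s+623): 623 + j80 → |·| = √(623²+80²) = √394529 ≈ 628.12, ∠ = arctan(80/623) ≈ 7.32°
|L| = 200 · 10674 / 4.0903e+06 ≈ 0.52192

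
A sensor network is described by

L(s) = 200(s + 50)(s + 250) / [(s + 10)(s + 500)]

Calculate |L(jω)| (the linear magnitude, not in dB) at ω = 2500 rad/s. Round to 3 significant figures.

At s = jω = j2500:
zero (s+50): 50 + j2500 → |·| = √(50²+2500²) = √6252500 ≈ 2500.5, ∠ = arctan(2500/50) ≈ 88.85°
zero (s+250): 250 + j2500 → |·| = √(250²+2500²) = √6312500 ≈ 2512.5, ∠ = arctan(2500/250) ≈ 84.29°
pole (s+10): 10 + j2500 → |·| = √(10²+2500²) = √6250100 ≈ 2500, ∠ = arctan(2500/10) ≈ 89.77°
pole (s+500): 500 + j2500 → |·| = √(500²+2500²) = √6500000 ≈ 2549.5, ∠ = arctan(2500/500) ≈ 78.69°
|L| = 200 · 6.2825e+06 / 6.3738e+06 ≈ 197.14

197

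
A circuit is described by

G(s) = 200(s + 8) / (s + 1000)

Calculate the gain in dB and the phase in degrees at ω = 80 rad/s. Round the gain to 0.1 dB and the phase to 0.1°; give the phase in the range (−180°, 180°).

24.1 dB, 79.7°

At s = jω = j80:
zero (s+8): 8 + j80 → |·| = √(8²+80²) = √6464 ≈ 80.399, ∠ = arctan(80/8) ≈ 84.29°
pole (s+1000): 1000 + j80 → |·| = √(1000²+80²) = √1006400 ≈ 1003.2, ∠ = arctan(80/1000) ≈ 4.57°
|G| = 200 · 80.399 / 1003.2 ≈ 16.029
Gain = 20 log₁₀(16.029) ≈ 24.10 dB
∠G = 84.29° − 4.57° = 79.72°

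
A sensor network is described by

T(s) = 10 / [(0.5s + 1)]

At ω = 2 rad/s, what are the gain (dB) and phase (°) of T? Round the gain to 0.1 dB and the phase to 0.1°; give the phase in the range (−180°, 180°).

17.0 dB, -45.0°

At ω = 2 rad/s:
pole (1 + j2·0.5) = 1 + j1 → |·| ≈ 1.4142, ∠ ≈ 45.00°
|T| = 10 · 1 / (1.4142) ≈ 7.0711
Gain = 20 log₁₀(7.0711) ≈ 16.99 dB
∠T = (0°) − (45.00°) = -45.00°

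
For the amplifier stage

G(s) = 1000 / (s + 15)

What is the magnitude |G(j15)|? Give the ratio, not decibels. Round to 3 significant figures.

At s = jω = j15:
pole (s+15): 15 + j15 → |·| = √(15²+15²) = √450 ≈ 21.213, ∠ = arctan(15/15) ≈ 45.00°
|G| = 1000 / 21.213 ≈ 47.141

47.1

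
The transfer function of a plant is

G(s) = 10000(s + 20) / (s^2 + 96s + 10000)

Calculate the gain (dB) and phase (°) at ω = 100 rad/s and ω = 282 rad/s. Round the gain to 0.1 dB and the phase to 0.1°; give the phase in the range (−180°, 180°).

ω = 100: 40.5 dB, -11.3°; ω = 282: 31.6 dB, -72.8°

At s = jω = j100:
zero (s+20): 20 + j100 → |·| = √(20²+100²) = √10400 ≈ 101.98, ∠ = arctan(100/20) ≈ 78.69°
quadratic: (j100)² + 96·j100 + 10000 = 0 + j9600 → |·| ≈ 9600, ∠ ≈ 90.00°
|G| = 10000 · 101.98 / 9600 ≈ 106.23
Gain = 20 log₁₀(106.23) ≈ 40.52 dB
∠G = 78.69° − 90.00° = -11.31°

At s = jω = j282:
zero (s+20): 20 + j282 → |·| = √(20²+282²) = √79924 ≈ 282.71, ∠ = arctan(282/20) ≈ 85.94°
quadratic: (j282)² + 96·j282 + 10000 = -69524 + j27072 → |·| ≈ 74609, ∠ ≈ 158.72°
|G| = 10000 · 282.71 / 74609 ≈ 37.892
Gain = 20 log₁₀(37.892) ≈ 31.57 dB
∠G = 85.94° − 158.72° = -72.78°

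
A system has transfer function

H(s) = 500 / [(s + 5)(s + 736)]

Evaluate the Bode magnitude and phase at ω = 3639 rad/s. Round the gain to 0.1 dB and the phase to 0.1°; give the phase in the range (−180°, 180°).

-88.6 dB, -168.5°

At s = jω = j3639:
pole (s+5): 5 + j3639 → |·| = √(5²+3639²) = √13242346 ≈ 3639, ∠ = arctan(3639/5) ≈ 89.92°
pole (s+736): 736 + j3639 → |·| = √(736²+3639²) = √13784017 ≈ 3712.7, ∠ = arctan(3639/736) ≈ 78.57°
|H| = 500 / 1.3511e+07 ≈ 3.7007e-05
Gain = 20 log₁₀(3.7007e-05) ≈ -88.63 dB
∠H = 0.00° − 168.49° = -168.49°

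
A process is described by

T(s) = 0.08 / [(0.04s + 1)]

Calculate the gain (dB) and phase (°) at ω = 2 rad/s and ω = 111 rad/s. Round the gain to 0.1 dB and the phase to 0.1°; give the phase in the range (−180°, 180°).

ω = 2: -22.0 dB, -4.6°; ω = 111: -35.1 dB, -77.3°

At ω = 2 rad/s:
pole (1 + j2·0.04) = 1 + j0.08 → |·| ≈ 1.0032, ∠ ≈ 4.57°
|T| = 0.08 · 1 / (1.0032) ≈ 0.079745
Gain = 20 log₁₀(0.079745) ≈ -21.97 dB
∠T = (0°) − (4.57°) = -4.57°

At ω = 111 rad/s:
pole (1 + j111·0.04) = 1 + j4.44 → |·| ≈ 4.5512, ∠ ≈ 77.31°
|T| = 0.08 · 1 / (4.5512) ≈ 0.017578
Gain = 20 log₁₀(0.017578) ≈ -35.10 dB
∠T = (0°) − (77.31°) = -77.31°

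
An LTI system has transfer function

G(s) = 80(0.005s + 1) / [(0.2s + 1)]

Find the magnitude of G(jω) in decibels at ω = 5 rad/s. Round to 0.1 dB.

At ω = 5 rad/s:
zero (1 + j5·0.005) = 1 + j0.025 → |·| ≈ 1.0003, ∠ ≈ 1.43°
pole (1 + j5·0.2) = 1 + j1 → |·| ≈ 1.4142, ∠ ≈ 45.00°
|G| = 80 · 1.0003 / (1.4142) ≈ 56.586
Gain = 20 log₁₀(56.586) ≈ 35.05 dB

35.1 dB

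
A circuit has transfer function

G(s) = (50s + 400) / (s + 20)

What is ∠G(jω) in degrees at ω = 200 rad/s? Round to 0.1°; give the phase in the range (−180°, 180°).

3.4°

Substitute s = j200:
Numerator: 50(j200) + 400 = 400 + j10000
Denominator: (j200) + 20 = 20 + j200
|N| = √(400² + 10000²) ≈ 10008, ∠N ≈ 87.71°
|D| = √(20² + 200²) ≈ 201, ∠D ≈ 84.29°
∠G = 87.71° − 84.29° = 3.42°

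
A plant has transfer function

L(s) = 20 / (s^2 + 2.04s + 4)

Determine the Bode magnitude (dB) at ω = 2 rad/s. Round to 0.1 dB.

At s = jω = j2:
quadratic: (j2)² + 2.04·j2 + 4 = 0 + j4.08 → |·| ≈ 4.08, ∠ ≈ 90.00°
|L| = 20 / 4.08 ≈ 4.902
Gain = 20 log₁₀(4.902) ≈ 13.81 dB

13.8 dB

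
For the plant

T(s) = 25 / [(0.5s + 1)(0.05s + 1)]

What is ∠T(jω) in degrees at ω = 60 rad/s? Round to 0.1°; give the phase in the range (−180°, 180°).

At ω = 60 rad/s:
pole (1 + j60·0.5) = 1 + j30 → |·| ≈ 30.017, ∠ ≈ 88.09°
pole (1 + j60·0.05) = 1 + j3 → |·| ≈ 3.1623, ∠ ≈ 71.57°
∠T = (0°) − (88.09° + 71.57°) = -159.66°

-159.7°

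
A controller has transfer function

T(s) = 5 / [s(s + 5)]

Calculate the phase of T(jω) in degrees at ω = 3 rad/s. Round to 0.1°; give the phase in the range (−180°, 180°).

-121.0°

At s = jω = j3:
pole (s+5): 5 + j3 → |·| = √(5²+3²) = √34 ≈ 5.831, ∠ = arctan(3/5) ≈ 30.96°
pole at origin: |s| = 3, ∠ = 90.00° (in denominator)
∠T = 0.00° − 120.96° = -120.96°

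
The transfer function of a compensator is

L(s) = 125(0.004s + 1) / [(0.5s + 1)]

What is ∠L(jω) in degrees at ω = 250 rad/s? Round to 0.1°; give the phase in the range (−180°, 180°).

At ω = 250 rad/s:
zero (1 + j250·0.004) = 1 + j1 → |·| ≈ 1.4142, ∠ ≈ 45.00°
pole (1 + j250·0.5) = 1 + j125 → |·| ≈ 125, ∠ ≈ 89.54°
∠L = (45.00°) − (89.54°) = -44.54°

-44.5°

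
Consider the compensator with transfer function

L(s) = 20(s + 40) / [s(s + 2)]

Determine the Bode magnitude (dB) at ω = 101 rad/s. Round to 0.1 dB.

-13.4 dB

At s = jω = j101:
zero (s+40): 40 + j101 → |·| = √(40²+101²) = √11801 ≈ 108.63, ∠ = arctan(101/40) ≈ 68.39°
pole (s+2): 2 + j101 → |·| = √(2²+101²) = √10205 ≈ 101.02, ∠ = arctan(101/2) ≈ 88.87°
pole at origin: |s| = 101, ∠ = 90.00° (in denominator)
|L| = 20 · 108.63 / 10203 ≈ 0.21294
Gain = 20 log₁₀(0.21294) ≈ -13.43 dB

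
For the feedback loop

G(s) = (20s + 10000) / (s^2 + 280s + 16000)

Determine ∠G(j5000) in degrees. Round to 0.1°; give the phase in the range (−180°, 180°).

Substitute s = j5000:
Numerator: 20(j5000) + 10000 = 10000 + j100000
Denominator: (j5000)^2 + 280(j5000) + 16000 = -24984000 + j1400000
|N| = √(10000² + 100000²) ≈ 1.005e+05, ∠N ≈ 84.29°
|D| = √(24984000² + 1400000²) ≈ 2.5023e+07, ∠D ≈ 176.79°
∠G = 84.29° − 176.79° = -92.50°

-92.5°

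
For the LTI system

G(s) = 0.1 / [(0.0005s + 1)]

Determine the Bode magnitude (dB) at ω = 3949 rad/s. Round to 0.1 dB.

-26.9 dB

At ω = 3949 rad/s:
pole (1 + j3949·0.0005) = 1 + j1.9745 → |·| ≈ 2.2133, ∠ ≈ 63.14°
|G| = 0.1 · 1 / (2.2133) ≈ 0.045181
Gain = 20 log₁₀(0.045181) ≈ -26.90 dB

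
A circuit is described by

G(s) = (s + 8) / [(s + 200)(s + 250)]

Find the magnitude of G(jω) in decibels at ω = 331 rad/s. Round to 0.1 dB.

-53.7 dB

At s = jω = j331:
zero (s+8): 8 + j331 → |·| = √(8²+331²) = √109625 ≈ 331.1, ∠ = arctan(331/8) ≈ 88.62°
pole (s+200): 200 + j331 → |·| = √(200²+331²) = √149561 ≈ 386.73, ∠ = arctan(331/200) ≈ 58.86°
pole (s+250): 250 + j331 → |·| = √(250²+331²) = √172061 ≈ 414.8, ∠ = arctan(331/250) ≈ 52.94°
|G| = 1 · 331.1 / 1.6042e+05 ≈ 0.002064
Gain = 20 log₁₀(0.002064) ≈ -53.71 dB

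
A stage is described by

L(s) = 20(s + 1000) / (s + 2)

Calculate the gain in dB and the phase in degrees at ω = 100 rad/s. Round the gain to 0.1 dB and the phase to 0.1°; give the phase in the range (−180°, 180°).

At s = jω = j100:
zero (s+1000): 1000 + j100 → |·| = √(1000²+100²) = √1010000 ≈ 1005, ∠ = arctan(100/1000) ≈ 5.71°
pole (s+2): 2 + j100 → |·| = √(2²+100²) = √10004 ≈ 100.02, ∠ = arctan(100/2) ≈ 88.85°
|L| = 20 · 1005 / 100.02 ≈ 200.96
Gain = 20 log₁₀(200.96) ≈ 46.06 dB
∠L = 5.71° − 88.85° = -83.14°

46.1 dB, -83.1°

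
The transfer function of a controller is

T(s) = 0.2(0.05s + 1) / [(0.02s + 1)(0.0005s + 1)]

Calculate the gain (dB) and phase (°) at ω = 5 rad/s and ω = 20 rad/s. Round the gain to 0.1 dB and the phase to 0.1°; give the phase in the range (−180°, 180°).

At ω = 5 rad/s:
zero (1 + j5·0.05) = 1 + j0.25 → |·| ≈ 1.0308, ∠ ≈ 14.04°
pole (1 + j5·0.02) = 1 + j0.1 → |·| ≈ 1.005, ∠ ≈ 5.71°
pole (1 + j5·0.0005) = 1 + j0.0025 → |·| ≈ 1, ∠ ≈ 0.14°
|T| = 0.2 · 1.0308 / (1.005 · 1) ≈ 0.20513
Gain = 20 log₁₀(0.20513) ≈ -13.76 dB
∠T = (14.04°) − (5.71° + 0.14°) = 8.19°

At ω = 20 rad/s:
zero (1 + j20·0.05) = 1 + j1 → |·| ≈ 1.4142, ∠ ≈ 45.00°
pole (1 + j20·0.02) = 1 + j0.4 → |·| ≈ 1.077, ∠ ≈ 21.80°
pole (1 + j20·0.0005) = 1 + j0.01 → |·| ≈ 1, ∠ ≈ 0.57°
|T| = 0.2 · 1.4142 / (1.077 · 1) ≈ 0.26262
Gain = 20 log₁₀(0.26262) ≈ -11.61 dB
∠T = (45.00°) − (21.80° + 0.57°) = 22.63°

ω = 5: -13.8 dB, 8.2°; ω = 20: -11.6 dB, 22.6°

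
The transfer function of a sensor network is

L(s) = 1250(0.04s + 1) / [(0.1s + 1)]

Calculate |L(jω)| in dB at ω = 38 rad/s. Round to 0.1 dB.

At ω = 38 rad/s:
zero (1 + j38·0.04) = 1 + j1.52 → |·| ≈ 1.8195, ∠ ≈ 56.66°
pole (1 + j38·0.1) = 1 + j3.8 → |·| ≈ 3.9294, ∠ ≈ 75.26°
|L| = 1250 · 1.8195 / (3.9294) ≈ 578.81
Gain = 20 log₁₀(578.81) ≈ 55.25 dB

55.3 dB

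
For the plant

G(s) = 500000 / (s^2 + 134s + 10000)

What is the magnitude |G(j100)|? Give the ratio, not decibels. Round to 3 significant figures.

37.3

At s = jω = j100:
quadratic: (j100)² + 134·j100 + 10000 = 0 + j13400 → |·| ≈ 13400, ∠ ≈ 90.00°
|G| = 500000 / 13400 ≈ 37.313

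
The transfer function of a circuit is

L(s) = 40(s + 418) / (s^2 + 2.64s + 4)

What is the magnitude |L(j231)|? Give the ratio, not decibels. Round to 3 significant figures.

At s = jω = j231:
zero (s+418): 418 + j231 → |·| = √(418²+231²) = √228085 ≈ 477.58, ∠ = arctan(231/418) ≈ 28.93°
quadratic: (j231)² + 2.64·j231 + 4 = -53357 + j609.84 → |·| ≈ 53360, ∠ ≈ 179.35°
|L| = 40 · 477.58 / 53360 ≈ 0.35801

0.358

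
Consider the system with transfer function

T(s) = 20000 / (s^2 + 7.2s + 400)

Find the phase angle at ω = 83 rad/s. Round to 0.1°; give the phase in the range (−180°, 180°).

At s = jω = j83:
quadratic: (j83)² + 7.2·j83 + 400 = -6489 + j597.6 → |·| ≈ 6516.5, ∠ ≈ 174.74°
∠T = 0.00° − 174.74° = -174.74°

-174.7°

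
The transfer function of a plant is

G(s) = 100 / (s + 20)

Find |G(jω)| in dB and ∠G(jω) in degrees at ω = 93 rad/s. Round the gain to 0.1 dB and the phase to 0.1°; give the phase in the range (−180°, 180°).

0.4 dB, -77.9°

At s = jω = j93:
pole (s+20): 20 + j93 → |·| = √(20²+93²) = √9049 ≈ 95.126, ∠ = arctan(93/20) ≈ 77.86°
|G| = 100 / 95.126 ≈ 1.0512
Gain = 20 log₁₀(1.0512) ≈ 0.43 dB
∠G = 0.00° − 77.86° = -77.86°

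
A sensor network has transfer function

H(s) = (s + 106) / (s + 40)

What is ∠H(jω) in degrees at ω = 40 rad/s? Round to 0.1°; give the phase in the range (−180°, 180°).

Substitute s = j40:
Numerator: (j40) + 106 = 106 + j40
Denominator: (j40) + 40 = 40 + j40
|N| = √(106² + 40²) ≈ 113.3, ∠N ≈ 20.67°
|D| = √(40² + 40²) ≈ 56.569, ∠D ≈ 45.00°
∠H = 20.67° − 45.00° = -24.33°

-24.3°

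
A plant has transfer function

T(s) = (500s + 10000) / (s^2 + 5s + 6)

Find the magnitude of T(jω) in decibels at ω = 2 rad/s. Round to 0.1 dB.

Substitute s = j2:
Numerator: 500(j2) + 10000 = 10000 + j1000
Denominator: (j2)^2 + 5(j2) + 6 = 2 + j10
|N| = √(10000² + 1000²) ≈ 10050, ∠N ≈ 5.71°
|D| = √(2² + 10²) ≈ 10.198, ∠D ≈ 78.69°
|T| = 10050 / 10.198 ≈ 985.49
Gain = 20 log₁₀(985.49) ≈ 59.87 dB

59.9 dB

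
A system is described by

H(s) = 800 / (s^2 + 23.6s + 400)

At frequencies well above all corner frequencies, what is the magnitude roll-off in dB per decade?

Each pole contributes −20 dB/decade at high frequency; each zero contributes +20 dB/decade.
Net: 0 zero(s) − 2 pole(s) → -40 dB/decade.

-40 dB/decade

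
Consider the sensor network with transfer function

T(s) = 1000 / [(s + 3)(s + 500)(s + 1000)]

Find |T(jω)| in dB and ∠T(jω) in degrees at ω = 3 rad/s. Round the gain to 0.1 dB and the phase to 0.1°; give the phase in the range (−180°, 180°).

-66.5 dB, -45.5°

At s = jω = j3:
pole (s+3): 3 + j3 → |·| = √(3²+3²) = √18 ≈ 4.2426, ∠ = arctan(3/3) ≈ 45.00°
pole (s+500): 500 + j3 → |·| = √(500²+3²) = √250009 ≈ 500.01, ∠ = arctan(3/500) ≈ 0.34°
pole (s+1000): 1000 + j3 → |·| = √(1000²+3²) = √1000009 ≈ 1000, ∠ = arctan(3/1000) ≈ 0.17°
|T| = 1000 / 2.1213e+06 ≈ 0.00047141
Gain = 20 log₁₀(0.00047141) ≈ -66.53 dB
∠T = 0.00° − 45.51° = -45.51°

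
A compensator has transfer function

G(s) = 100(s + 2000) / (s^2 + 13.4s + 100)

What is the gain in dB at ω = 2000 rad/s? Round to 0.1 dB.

-23.0 dB

At s = jω = j2000:
zero (s+2000): 2000 + j2000 → |·| = √(2000²+2000²) = √8000000 ≈ 2828.4, ∠ = arctan(2000/2000) ≈ 45.00°
quadratic: (j2000)² + 13.4·j2000 + 100 = -3999900 + j26800 → |·| ≈ 4e+06, ∠ ≈ 179.62°
|G| = 100 · 2828.4 / 4e+06 ≈ 0.07071
Gain = 20 log₁₀(0.07071) ≈ -23.01 dB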